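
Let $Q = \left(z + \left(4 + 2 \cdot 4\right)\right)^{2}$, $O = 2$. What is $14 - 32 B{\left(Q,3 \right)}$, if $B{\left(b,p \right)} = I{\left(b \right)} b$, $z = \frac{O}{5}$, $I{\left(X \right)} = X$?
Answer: $- \frac{472834002}{625} \approx -7.5653 \cdot 10^{5}$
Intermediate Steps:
$z = \frac{2}{5} \approx 0.4$
$Q = \frac{3844}{25}$ ($Q = \left(\frac{2}{5} + \left(4 + 2 \cdot 4\right)\right)^{2} = \left(\frac{2}{5} + \left(4 + 8\right)\right)^{2} = \left(\frac{2}{5} + 12\right)^{2} = \left(\frac{62}{5}\right)^{2} = \frac{3844}{25} \approx 153.76$)
$B{\left(b,p \right)} = b^{2}$ ($B{\left(b,p \right)} = b b = b^{2}$)
$14 - 32 B{\left(Q,3 \right)} = 14 - 32 \left(\frac{3844}{25}\right)^{2} = 14 - \frac{472842752}{625} = - \frac{472834002}{625}$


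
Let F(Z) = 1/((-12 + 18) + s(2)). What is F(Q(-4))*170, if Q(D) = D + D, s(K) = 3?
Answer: 170/9 ≈ 18.889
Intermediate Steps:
Q(D) = 2*D
F(Z) = ⅑ (F(Z) = 1/((-12 + 18) + 3) = 1/(6 + 3) = 1/9 = ⅑)
F(Q(-4))*170 = (⅑)*170 = 170/9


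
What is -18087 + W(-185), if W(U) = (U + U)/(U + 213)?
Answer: -253403/14 ≈ -18100.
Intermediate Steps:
W(U) = 2*U/(213 + U) (W(U) = (2*U)/(213 + U) = 2*U/(213 + U))
-18087 + W(-185) = -18087 + 2*(-185)/(213 - 185) = -18087 + 2*(-185)/28 = -18087 + 2*(-185)*(1/28) = -18087 - 185/14 = -253403/14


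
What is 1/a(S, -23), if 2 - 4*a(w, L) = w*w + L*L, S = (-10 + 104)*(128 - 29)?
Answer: -4/86602163 ≈ -4.6188e-8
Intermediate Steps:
S = 9306 (S = 94*99 = 9306)
a(w, L) = ½ - L²/4 - w²/4 (a(w, L) = ½ - (w*w + L*L)/4 = ½ - (w² + L²)/4 = ½ - (L² + w²)/4 = ½ + (-L²/4 - w²/4) = ½ - L²/4 - w²/4)
1/a(S, -23) = 1/(½ - ¼*(-23)² - ¼*9306²) = 1/(½ - ¼*529 - ¼*86601636) = 1/(½ - 529/4 - 21650409) = 1/(-86602163/4) = -4/86602163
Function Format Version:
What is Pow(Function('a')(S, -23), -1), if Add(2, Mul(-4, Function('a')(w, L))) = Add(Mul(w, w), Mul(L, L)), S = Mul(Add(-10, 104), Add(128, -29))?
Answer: Rational(-4, 86602163) ≈ -4.6188e-8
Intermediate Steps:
S = 9306 (S = Mul(94, 99) = 9306)
Function('a')(w, L) = Add(Rational(1, 2), Mul(Rational(-1, 4), Pow(L, 2)), Mul(Rational(-1, 4), Pow(w, 2))) (Function('a')(w, L) = Add(Rational(1, 2), Mul(Rational(-1, 4), Add(Mul(w, w), Mul(L, L)))) = Add(Rational(1, 2), Mul(Rational(-1, 4), Add(Pow(w, 2), Pow(L, 2)))) = Add(Rational(1, 2), Mul(Rational(-1, 4), Add(Pow(L, 2), Pow(w, 2)))) = Add(Rational(1, 2), Add(Mul(Rational(-1, 4), Pow(L, 2)), Mul(Rational(-1, 4), Pow(w, 2)))) = Add(Rational(1, 2), Mul(Rational(-1, 4), Pow(L, 2)), Mul(Rational(-1, 4), Pow(w, 2))))
Pow(Function('a')(S, -23), -1) = Pow(Add(Rational(1, 2), Mul(Rational(-1, 4), Pow(-23, 2)), Mul(Rational(-1, 4), Pow(9306, 2))), -1) = Pow(Add(Rational(1, 2), Mul(Rational(-1, 4), 529), Mul(Rational(-1, 4), 86601636)), -1) = Pow(Add(Rational(1, 2), Rational(-529, 4), -21650409), -1) = Pow(Rational(-86602163, 4), -1) = Rational(-4, 86602163)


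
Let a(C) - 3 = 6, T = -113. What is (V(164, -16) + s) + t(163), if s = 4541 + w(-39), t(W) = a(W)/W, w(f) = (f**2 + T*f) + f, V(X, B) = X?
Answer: 1726831/163 ≈ 10594.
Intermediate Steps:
a(C) = 9 (a(C) = 3 + 6 = 9)
w(f) = f**2 - 112*f (w(f) = (f**2 - 113*f) + f = f**2 - 112*f)
t(W) = 9/W
s = 10430 (s = 4541 - 39*(-112 - 39) = 4541 - 39*(-151) = 4541 + 5889 = 10430)
(V(164, -16) + s) + t(163) = (164 + 10430) + 9/163 = 10594 + 9*(1/163) = 10594 + 9/163 = 1726831/163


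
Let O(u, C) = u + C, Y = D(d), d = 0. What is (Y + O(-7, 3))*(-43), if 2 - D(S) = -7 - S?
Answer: -215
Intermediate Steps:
D(S) = 9 + S (D(S) = 2 - (-7 - S) = 2 + (7 + S) = 9 + S)
Y = 9 (Y = 9 + 0 = 9)
O(u, C) = C + u
(Y + O(-7, 3))*(-43) = (9 + (3 - 7))*(-43) = (9 - 4)*(-43) = 5*(-43) = -215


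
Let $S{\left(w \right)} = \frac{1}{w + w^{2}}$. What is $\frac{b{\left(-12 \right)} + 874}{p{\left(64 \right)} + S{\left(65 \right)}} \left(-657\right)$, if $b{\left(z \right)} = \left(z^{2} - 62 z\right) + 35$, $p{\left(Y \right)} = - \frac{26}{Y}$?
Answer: $\frac{81038374560}{27869} \approx 2.9078 \cdot 10^{6}$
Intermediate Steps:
$b{\left(z \right)} = 35 + z^{2} - 62 z$
$\frac{b{\left(-12 \right)} + 874}{p{\left(64 \right)} + S{\left(65 \right)}} \left(-657\right) = \frac{\left(35 + \left(-12\right)^{2} - -744\right) + 874}{- \frac{26}{64} + \frac{1}{65 \left(1 + 65\right)}} \left(-657\right) = \frac{\left(35 + 144 + 744\right) + 874}{\left(-26\right) \frac{1}{64} + \frac{1}{65 \cdot 66}} \left(-657\right) = \frac{923 + 874}{- \frac{13}{32} + \frac{1}{65} \cdot \frac{1}{66}} \left(-657\right) = \frac{1797}{- \frac{13}{32} + \frac{1}{4290}} \left(-657\right) = \frac{1797}{- \frac{27869}{68640}} \left(-657\right) = 1797 \left(- \frac{68640}{27869}\right) \left(-657\right) = \left(- \frac{123346080}{27869}\right) \left(-657\right) = \frac{81038374560}{27869}$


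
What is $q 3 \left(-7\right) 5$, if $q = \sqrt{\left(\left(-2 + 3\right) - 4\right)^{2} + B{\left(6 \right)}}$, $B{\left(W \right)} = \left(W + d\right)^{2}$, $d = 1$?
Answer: $- 105 \sqrt{58} \approx -799.66$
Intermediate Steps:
$B{\left(W \right)} = \left(1 + W\right)^{2}$ ($B{\left(W \right)} = \left(W + 1\right)^{2} = \left(1 + W\right)^{2}$)
$q = \sqrt{58}$ ($q = \sqrt{\left(\left(-2 + 3\right) - 4\right)^{2} + \left(1 + 6\right)^{2}} = \sqrt{\left(1 - 4\right)^{2} + 7^{2}} = \sqrt{\left(-3\right)^{2} + 49} = \sqrt{9 + 49} = \sqrt{58} \approx 7.6158$)
$q 3 \left(-7\right) 5 = \sqrt{58} \cdot 3 \left(-7\right) 5 = \sqrt{58} \left(\left(-21\right) 5\right) = \sqrt{58} \left(-105\right) = - 105 \sqrt{58}$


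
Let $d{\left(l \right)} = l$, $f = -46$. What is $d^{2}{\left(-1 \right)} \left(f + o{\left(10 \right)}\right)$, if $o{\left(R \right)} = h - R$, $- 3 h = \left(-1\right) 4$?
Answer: $- \frac{164}{3} \approx -54.667$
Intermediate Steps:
$h = \frac{4}{3}$ ($h = - \frac{\left(-1\right) 4}{3} = \left(- \frac{1}{3}\right) \left(-4\right) = \frac{4}{3} \approx 1.3333$)
$o{\left(R \right)} = \frac{4}{3} - R$
$d^{2}{\left(-1 \right)} \left(f + o{\left(10 \right)}\right) = \left(-1\right)^{2} \left(-46 + \left(\frac{4}{3} - 10\right)\right) = 1 \left(-46 + \left(\frac{4}{3} - 10\right)\right) = 1 \left(-46 - \frac{26}{3}\right) = 1 \left(- \frac{164}{3}\right) = - \frac{164}{3}$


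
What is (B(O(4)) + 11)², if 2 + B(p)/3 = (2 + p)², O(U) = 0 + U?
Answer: 12769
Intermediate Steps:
O(U) = U
B(p) = -6 + 3*(2 + p)²
(B(O(4)) + 11)² = ((-6 + 3*(2 + 4)²) + 11)² = ((-6 + 3*6²) + 11)² = ((-6 + 3*36) + 11)² = ((-6 + 108) + 11)² = (102 + 11)² = 113² = 12769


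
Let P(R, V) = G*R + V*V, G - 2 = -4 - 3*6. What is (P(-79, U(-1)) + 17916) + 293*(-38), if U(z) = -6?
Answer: 8398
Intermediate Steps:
G = -20 (G = 2 + (-4 - 3*6) = 2 + (-4 - 18) = 2 - 22 = -20)
P(R, V) = V² - 20*R (P(R, V) = -20*R + V*V = -20*R + V² = V² - 20*R)
(P(-79, U(-1)) + 17916) + 293*(-38) = (((-6)² - 20*(-79)) + 17916) + 293*(-38) = ((36 + 1580) + 17916) - 11134 = (1616 + 17916) - 11134 = 19532 - 11134 = 8398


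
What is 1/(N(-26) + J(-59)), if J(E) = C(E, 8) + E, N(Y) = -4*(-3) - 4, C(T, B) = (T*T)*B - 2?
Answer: 1/27795 ≈ 3.5978e-5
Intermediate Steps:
C(T, B) = -2 + B*T² (C(T, B) = T²*B - 2 = B*T² - 2 = -2 + B*T²)
N(Y) = 8 (N(Y) = 12 - 4 = 8)
J(E) = -2 + E + 8*E² (J(E) = (-2 + 8*E²) + E = -2 + E + 8*E²)
1/(N(-26) + J(-59)) = 1/(8 + (-2 - 59 + 8*(-59)²)) = 1/(8 + (-2 - 59 + 8*3481)) = 1/(8 + (-2 - 59 + 27848)) = 1/(8 + 27787) = 1/27795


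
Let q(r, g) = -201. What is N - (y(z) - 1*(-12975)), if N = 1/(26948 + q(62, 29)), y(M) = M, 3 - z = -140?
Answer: -350867145/26747 ≈ -13118.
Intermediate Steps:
z = 143 (z = 3 - 1*(-140) = 3 + 140 = 143)
N = 1/26747 (N = 1/(26948 - 201) = 1/26747 ≈ 3.7387e-5)
N - (y(z) - 1*(-12975)) = 1/26747 - (143 - 1*(-12975)) = 1/26747 - (143 + 12975) = 1/26747 - 1*13118 = 1/26747 - 13118 = -350867145/26747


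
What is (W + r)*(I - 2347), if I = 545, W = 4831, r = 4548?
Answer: -16900958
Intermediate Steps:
(W + r)*(I - 2347) = (4831 + 4548)*(545 - 2347) = 9379*(-1802) = -16900958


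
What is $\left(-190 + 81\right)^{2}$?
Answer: $11881$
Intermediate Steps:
$\left(-190 + 81\right)^{2} = \left(-109\right)^{2} = 11881$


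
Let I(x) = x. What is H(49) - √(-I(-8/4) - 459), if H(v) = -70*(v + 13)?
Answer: -4340 - I*√457 ≈ -4340.0 - 21.378*I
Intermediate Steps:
H(v) = -910 - 70*v (H(v) = -70*(13 + v) = -910 - 70*v)
H(49) - √(-I(-8/4) - 459) = (-910 - 70*49) - √(-(-8)/4 - 459) = (-910 - 3430) - √(-(-8)/4 - 459) = -4340 - √(-1*(-2) - 459) = -4340 - √(2 - 459) = -4340 - √(-457) = -4340 - I*√457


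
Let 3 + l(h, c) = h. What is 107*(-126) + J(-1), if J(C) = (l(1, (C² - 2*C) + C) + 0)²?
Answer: -13478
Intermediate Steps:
l(h, c) = -3 + h
J(C) = 4 (J(C) = ((-3 + 1) + 0)² = (-2 + 0)² = (-2)² = 4)
107*(-126) + J(-1) = 107*(-126) + 4 = -13482 + 4 = -13478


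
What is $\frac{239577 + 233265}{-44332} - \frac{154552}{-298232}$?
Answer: $- \frac{8385313505}{826326314} \approx -10.148$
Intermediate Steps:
$\frac{239577 + 233265}{-44332} - \frac{154552}{-298232} = 472842 \left(- \frac{1}{44332}\right) - - \frac{19319}{37279} = - \frac{236421}{22166} + \frac{19319}{37279} = - \frac{8385313505}{826326314}$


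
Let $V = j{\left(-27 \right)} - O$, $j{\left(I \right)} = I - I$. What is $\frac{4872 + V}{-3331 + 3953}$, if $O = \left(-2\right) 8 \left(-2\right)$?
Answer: $\frac{2420}{311} \approx 7.7813$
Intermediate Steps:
$j{\left(I \right)} = 0$
$O = 32$ ($O = \left(-16\right) \left(-2\right) = 32$)
$V = -32$ ($V = 0 - 32 = -32$)
$\frac{4872 + V}{-3331 + 3953} = \frac{4872 - 32}{-3331 + 3953} = \frac{4840}{622} = 4840 \cdot \frac{1}{622} = \frac{2420}{311}$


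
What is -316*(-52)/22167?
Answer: 16432/22167 ≈ 0.74128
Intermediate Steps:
-316*(-52)/22167 = 16432*(1/22167) = 16432/22167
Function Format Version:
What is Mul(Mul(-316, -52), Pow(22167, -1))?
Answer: Rational(16432, 22167) ≈ 0.74128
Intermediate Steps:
Mul(Mul(-316, -52), Pow(22167, -1)) = Mul(16432, Rational(1, 22167)) = Rational(16432, 22167)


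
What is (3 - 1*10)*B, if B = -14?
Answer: 98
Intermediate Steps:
(3 - 1*10)*B = (3 - 1*10)*(-14) = (3 - 10)*(-14) = -7*(-14) = 98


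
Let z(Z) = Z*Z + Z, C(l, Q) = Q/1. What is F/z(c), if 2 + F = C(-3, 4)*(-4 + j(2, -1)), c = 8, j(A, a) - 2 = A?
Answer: -1/36 ≈ -0.027778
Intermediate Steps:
j(A, a) = 2 + A
C(l, Q) = Q (C(l, Q) = Q*1 = Q)
z(Z) = Z + Z² (z(Z) = Z² + Z = Z + Z²)
F = -2 (F = -2 + 4*(-4 + (2 + 2)) = -2 + 4*(-4 + 4) = -2 + 4*0 = -2 + 0 = -2)
F/z(c) = -2*1/(8*(1 + 8)) = -2/(8*9) = -2/72 = -2*1/72 = -1/36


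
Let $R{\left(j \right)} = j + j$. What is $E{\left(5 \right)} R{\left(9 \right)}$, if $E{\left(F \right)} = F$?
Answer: $90$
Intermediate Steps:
$R{\left(j \right)} = 2 j$
$E{\left(5 \right)} R{\left(9 \right)} = 5 \cdot 2 \cdot 9 = 5 \cdot 18 = 90$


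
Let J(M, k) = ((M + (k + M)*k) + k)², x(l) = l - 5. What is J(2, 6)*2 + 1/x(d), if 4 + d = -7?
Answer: 100351/16 ≈ 6271.9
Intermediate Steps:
d = -11 (d = -4 - 7 = -11)
x(l) = -5 + l
J(M, k) = (M + k + k*(M + k))² (J(M, k) = ((M + (M + k)*k) + k)² = ((M + k*(M + k)) + k)² = (M + k + k*(M + k))²)
J(2, 6)*2 + 1/x(d) = (2 + 6 + 6² + 2*6)²*2 + 1/(-5 - 11) = (2 + 6 + 36 + 12)²*2 + 1/(-16) = 56²*2 - 1/16 = 3136*2 - 1/16 = 6272 - 1/16 = 100351/16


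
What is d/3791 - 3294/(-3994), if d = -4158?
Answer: -2059749/7570627 ≈ -0.27207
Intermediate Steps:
d/3791 - 3294/(-3994) = -4158/3791 - 3294/(-3994) = -4158*1/3791 - 3294*(-1/3994) = -4158/3791 + 1647/1997 = -2059749/7570627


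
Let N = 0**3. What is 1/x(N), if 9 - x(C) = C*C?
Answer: 1/9 ≈ 0.11111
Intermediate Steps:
N = 0
x(C) = 9 - C**2 (x(C) = 9 - C*C = 9 - C**2)
1/x(N) = 1/(9 - 1*0**2) = 1/(9 - 1*0) = 1/(9 + 0) = 1/9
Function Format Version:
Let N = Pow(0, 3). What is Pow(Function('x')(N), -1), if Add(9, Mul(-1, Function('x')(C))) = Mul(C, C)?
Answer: Rational(1, 9) ≈ 0.11111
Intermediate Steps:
N = 0
Function('x')(C) = Add(9, Mul(-1, Pow(C, 2))) (Function('x')(C) = Add(9, Mul(-1, Mul(C, C))) = Add(9, Mul(-1, Pow(C, 2))))
Pow(Function('x')(N), -1) = Pow(Add(9, Mul(-1, Pow(0, 2))), -1) = Pow(Add(9, Mul(-1, 0)), -1) = Pow(Add(9, 0), -1) = Pow(9, -1) = Rational(1, 9)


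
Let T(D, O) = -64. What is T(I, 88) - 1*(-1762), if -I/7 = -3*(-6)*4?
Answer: 1698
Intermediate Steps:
I = -504 (I = -7*(-3*(-6))*4 = -126*4 = -7*72 = -504)
T(I, 88) - 1*(-1762) = -64 - 1*(-1762) = -64 + 1762 = 1698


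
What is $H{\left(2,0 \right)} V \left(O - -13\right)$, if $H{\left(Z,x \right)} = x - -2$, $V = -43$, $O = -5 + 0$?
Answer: $-688$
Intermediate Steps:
$O = -5$
$H{\left(Z,x \right)} = 2 + x$ ($H{\left(Z,x \right)} = x + 2 = 2 + x$)
$H{\left(2,0 \right)} V \left(O - -13\right) = \left(2 + 0\right) \left(-43\right) \left(-5 - -13\right) = 2 \left(-43\right) \left(-5 + 13\right) = \left(-86\right) 8 = -688$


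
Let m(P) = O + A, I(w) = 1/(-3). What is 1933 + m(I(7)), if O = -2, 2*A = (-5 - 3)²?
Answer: 1963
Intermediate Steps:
I(w) = -⅓
A = 32 (A = (-5 - 3)²/2 = (½)*(-8)² = (½)*64 = 32)
m(P) = 30 (m(P) = -2 + 32 = 30)
1933 + m(I(7)) = 1933 + 30 = 1963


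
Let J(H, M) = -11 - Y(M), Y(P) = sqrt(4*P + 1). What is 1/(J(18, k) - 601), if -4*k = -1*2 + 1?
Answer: -306/187271 + sqrt(2)/374542 ≈ -0.0016302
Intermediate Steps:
Y(P) = sqrt(1 + 4*P)
k = 1/4 (k = -(-1*2 + 1)/4 = -(-2 + 1)/4 = -1/4*(-1) = 1/4 ≈ 0.25000)
J(H, M) = -11 - sqrt(1 + 4*M)
1/(J(18, k) - 601) = 1/((-11 - sqrt(1 + 4*(1/4))) - 601) = 1/((-11 - sqrt(1 + 1)) - 601) = 1/((-11 - sqrt(2)) - 601) = 1/(-612 - sqrt(2))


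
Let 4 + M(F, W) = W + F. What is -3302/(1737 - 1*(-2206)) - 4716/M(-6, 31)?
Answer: -6221510/27601 ≈ -225.41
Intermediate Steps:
M(F, W) = -4 + F + W (M(F, W) = -4 + (W + F) = -4 + (F + W) = -4 + F + W)
-3302/(1737 - 1*(-2206)) - 4716/M(-6, 31) = -3302/(1737 - 1*(-2206)) - 4716/(-4 - 6 + 31) = -3302/(1737 + 2206) - 4716/21 = -3302/3943 - 4716*1/21 = -3302*1/3943 - 1572/7 = -3302/3943 - 1572/7 = -6221510/27601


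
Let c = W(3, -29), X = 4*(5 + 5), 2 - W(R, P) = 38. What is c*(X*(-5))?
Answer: 7200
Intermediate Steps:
W(R, P) = -36 (W(R, P) = 2 - 1*38 = 2 - 38 = -36)
X = 40 (X = 4*10 = 40)
c = -36
c*(X*(-5)) = -1440*(-5) = -36*(-200) = 7200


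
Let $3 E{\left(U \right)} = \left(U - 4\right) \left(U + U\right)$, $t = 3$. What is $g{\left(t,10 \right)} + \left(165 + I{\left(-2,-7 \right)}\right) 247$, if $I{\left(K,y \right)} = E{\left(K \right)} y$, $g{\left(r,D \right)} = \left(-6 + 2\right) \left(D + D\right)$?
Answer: $26843$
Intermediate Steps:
$E{\left(U \right)} = \frac{2 U \left(-4 + U\right)}{3}$ ($E{\left(U \right)} = \frac{\left(U - 4\right) \left(U + U\right)}{3} = \frac{\left(-4 + U\right) 2 U}{3} = \frac{2 U \left(-4 + U\right)}{3}$)
$g{\left(r,D \right)} = - 8 D$ ($g{\left(r,D \right)} = - 4 \cdot 2 D = - 8 D$)
$I{\left(K,y \right)} = \frac{2 K y \left(-4 + K\right)}{3}$ ($I{\left(K,y \right)} = \frac{2 K \left(-4 + K\right)}{3} y = \frac{2 K y \left(-4 + K\right)}{3}$)
$g{\left(t,10 \right)} + \left(165 + I{\left(-2,-7 \right)}\right) 247 = \left(-8\right) 10 + \left(165 + \frac{2}{3} \left(-2\right) \left(-7\right) \left(-4 - 2\right)\right) 247 = -80 + \left(165 + \frac{2}{3} \left(-2\right) \left(-7\right) \left(-6\right)\right) 247 = -80 + \left(165 - 56\right) 247 = -80 + 109 \cdot 247 = -80 + 26923 = 26843$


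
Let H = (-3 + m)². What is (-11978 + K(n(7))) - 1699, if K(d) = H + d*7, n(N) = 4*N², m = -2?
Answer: -12280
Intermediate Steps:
H = 25 (H = (-3 - 2)² = (-5)² = 25)
K(d) = 25 + 7*d (K(d) = 25 + d*7 = 25 + 7*d)
(-11978 + K(n(7))) - 1699 = (-11978 + (25 + 7*(4*7²))) - 1699 = (-11978 + (25 + 7*(4*49))) - 1699 = (-11978 + (25 + 7*196)) - 1699 = (-11978 + (25 + 1372)) - 1699 = (-11978 + 1397) - 1699 = -10581 - 1699 = -12280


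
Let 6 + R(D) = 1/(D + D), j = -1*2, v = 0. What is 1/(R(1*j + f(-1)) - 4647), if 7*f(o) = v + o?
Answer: -30/139597 ≈ -0.00021490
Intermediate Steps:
j = -2
f(o) = o/7 (f(o) = (0 + o)/7 = o/7)
R(D) = -6 + 1/(2*D) (R(D) = -6 + 1/(D + D) = -6 + 1/(2*D))
1/(R(1*j + f(-1)) - 4647) = 1/((-6 + 1/(2*(1*(-2) + (⅐)*(-1)))) - 4647) = 1/((-6 + 1/(2*(-2 - ⅐))) - 4647) = 1/((-6 + 1/(2*(-15/7))) - 4647) = 1/((-6 + (½)*(-7/15)) - 4647) = 1/((-6 - 7/30) - 4647) = 1/(-187/30 - 4647) = 1/(-139597/30) = -30/139597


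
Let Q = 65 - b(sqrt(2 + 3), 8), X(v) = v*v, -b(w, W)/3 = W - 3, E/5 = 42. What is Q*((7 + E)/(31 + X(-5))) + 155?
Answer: 465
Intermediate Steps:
E = 210 (E = 5*42 = 210)
b(w, W) = 9 - 3*W (b(w, W) = -3*(W - 3) = -3*(-3 + W) = 9 - 3*W)
X(v) = v**2
Q = 80 (Q = 65 - (9 - 3*8) = 65 - (9 - 24) = 65 - 1*(-15) = 65 + 15 = 80)
Q*((7 + E)/(31 + X(-5))) + 155 = 80*((7 + 210)/(31 + (-5)**2)) + 155 = 80*(217/(31 + 25)) + 155 = 80*(217/56) + 155 = 80*(217*(1/56)) + 155 = 80*(31/8) + 155 = 310 + 155 = 465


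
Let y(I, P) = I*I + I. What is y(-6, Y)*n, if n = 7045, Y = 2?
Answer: 211350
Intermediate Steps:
y(I, P) = I + I**2 (y(I, P) = I**2 + I = I + I**2)
y(-6, Y)*n = -6*(1 - 6)*7045 = -6*(-5)*7045 = 30*7045 = 211350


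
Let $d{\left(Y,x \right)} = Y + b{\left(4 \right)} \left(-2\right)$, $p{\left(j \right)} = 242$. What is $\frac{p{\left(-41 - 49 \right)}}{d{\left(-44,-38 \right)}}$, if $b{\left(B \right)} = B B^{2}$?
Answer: $- \frac{121}{86} \approx -1.407$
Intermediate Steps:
$b{\left(B \right)} = B^{3}$
$d{\left(Y,x \right)} = -128 + Y$ ($d{\left(Y,x \right)} = Y + 4^{3} \left(-2\right) = Y + 64 \left(-2\right) = Y - 128 = -128 + Y$)
$\frac{p{\left(-41 - 49 \right)}}{d{\left(-44,-38 \right)}} = \frac{242}{-128 - 44} = \frac{242}{-172} = 242 \left(- \frac{1}{172}\right) = - \frac{121}{86}$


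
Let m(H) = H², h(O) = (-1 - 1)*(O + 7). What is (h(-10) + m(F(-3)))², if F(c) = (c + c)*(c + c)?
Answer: 1695204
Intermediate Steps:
h(O) = -14 - 2*O (h(O) = -2*(7 + O) = -14 - 2*O)
F(c) = 4*c² (F(c) = (2*c)*(2*c) = 4*c²)
(h(-10) + m(F(-3)))² = ((-14 - 2*(-10)) + (4*(-3)²)²)² = ((-14 + 20) + (4*9)²)² = (6 + 36²)² = (6 + 1296)² = 1302² = 1695204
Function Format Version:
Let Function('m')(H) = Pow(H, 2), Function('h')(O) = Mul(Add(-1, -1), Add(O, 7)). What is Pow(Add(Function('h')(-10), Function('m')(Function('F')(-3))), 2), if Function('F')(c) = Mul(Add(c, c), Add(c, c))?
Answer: 1695204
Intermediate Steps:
Function('h')(O) = Add(-14, Mul(-2, O)) (Function('h')(O) = Mul(-2, Add(7, O)) = Add(-14, Mul(-2, O)))
Function('F')(c) = Mul(4, Pow(c, 2)) (Function('F')(c) = Mul(Mul(2, c), Mul(2, c)) = Mul(4, Pow(c, 2)))
Pow(Add(Function('h')(-10), Function('m')(Function('F')(-3))), 2) = Pow(Add(Add(-14, Mul(-2, -10)), Pow(Mul(4, Pow(-3, 2)), 2)), 2) = Pow(Add(Add(-14, 20), Pow(Mul(4, 9), 2)), 2) = Pow(Add(6, Pow(36, 2)), 2) = Pow(Add(6, 1296), 2) = Pow(1302, 2) = 1695204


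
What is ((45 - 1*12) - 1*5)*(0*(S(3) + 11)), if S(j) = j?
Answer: 0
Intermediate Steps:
((45 - 1*12) - 1*5)*(0*(S(3) + 11)) = ((45 - 1*12) - 1*5)*(0*(3 + 11)) = ((45 - 12) - 5)*(0*14) = (33 - 5)*0 = 28*0 = 0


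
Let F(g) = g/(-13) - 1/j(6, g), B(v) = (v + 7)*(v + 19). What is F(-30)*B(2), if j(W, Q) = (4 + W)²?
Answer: 564543/1300 ≈ 434.26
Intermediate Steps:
B(v) = (7 + v)*(19 + v)
F(g) = -1/100 - g/13 (F(g) = g/(-13) - 1/((4 + 6)²) = g*(-1/13) - 1/(10²) = -g/13 - 1/100 = -1/100 - g/13)
F(-30)*B(2) = (-1/100 - 1/13*(-30))*(133 + 2² + 26*2) = (-1/100 + 30/13)*(133 + 4 + 52) = (2987/1300)*189 = 564543/1300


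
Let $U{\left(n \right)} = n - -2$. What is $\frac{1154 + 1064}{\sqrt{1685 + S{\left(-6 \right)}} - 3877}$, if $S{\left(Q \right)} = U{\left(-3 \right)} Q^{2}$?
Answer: $- \frac{4299593}{7514740} - \frac{1109 \sqrt{1649}}{7514740} \approx -0.57815$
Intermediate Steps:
$U{\left(n \right)} = 2 + n$ ($U{\left(n \right)} = n + 2 = 2 + n$)
$S{\left(Q \right)} = - Q^{2}$ ($S{\left(Q \right)} = \left(2 - 3\right) Q^{2} = - Q^{2}$)
$\frac{1154 + 1064}{\sqrt{1685 + S{\left(-6 \right)}} - 3877} = \frac{1154 + 1064}{\sqrt{1685 - \left(-6\right)^{2}} - 3877} = \frac{2218}{\sqrt{1685 - 36} - 3877} = \frac{2218}{\sqrt{1649} - 3877} = \frac{2218}{-3877 + \sqrt{1649}}$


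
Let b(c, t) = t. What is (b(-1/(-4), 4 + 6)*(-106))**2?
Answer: 1123600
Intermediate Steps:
(b(-1/(-4), 4 + 6)*(-106))**2 = ((4 + 6)*(-106))**2 = (10*(-106))**2 = (-1060)**2 = 1123600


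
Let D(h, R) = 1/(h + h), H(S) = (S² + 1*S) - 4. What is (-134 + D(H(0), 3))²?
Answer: 1151329/64 ≈ 17990.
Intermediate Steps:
H(S) = -4 + S + S² (H(S) = (S² + S) - 4 = (S + S²) - 4 = -4 + S + S²)
D(h, R) = 1/(2*h)
(-134 + D(H(0), 3))² = (-134 + 1/(2*(-4 + 0 + 0²)))² = (-134 + 1/(2*(-4 + 0 + 0)))² = (-134 + (½)/(-4))² = (-134 + (½)*(-¼))² = (-134 - ⅛)² = (-1073/8)² = 1151329/64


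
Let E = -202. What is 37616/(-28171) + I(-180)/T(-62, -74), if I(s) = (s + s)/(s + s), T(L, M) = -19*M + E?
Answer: -45261493/33917884 ≈ -1.3344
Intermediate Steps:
T(L, M) = -202 - 19*M (T(L, M) = -19*M - 202 = -202 - 19*M)
I(s) = 1 (I(s) = (2*s)/((2*s)) = (2*s)*(1/(2*s)) = 1)
37616/(-28171) + I(-180)/T(-62, -74) = 37616/(-28171) + 1/(-202 - 19*(-74)) = 37616*(-1/28171) + 1/(-202 + 1406) = -37616/28171 + 1/1204 = -45261493/33917884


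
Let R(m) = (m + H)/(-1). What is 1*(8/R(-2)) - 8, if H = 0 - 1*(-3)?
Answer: -16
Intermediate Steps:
H = 3 (H = 0 + 3 = 3)
R(m) = -3 - m (R(m) = (m + 3)/(-1) = (3 + m)*(-1) = -3 - m)
1*(8/R(-2)) - 8 = 1*(8/(-3 - 1*(-2))) - 8 = 1*(8/(-3 + 2)) - 8 = 1*(8/(-1)) - 8 = 1*(8*(-1)) - 8 = 1*(-8) - 8 = -8 - 8 = -16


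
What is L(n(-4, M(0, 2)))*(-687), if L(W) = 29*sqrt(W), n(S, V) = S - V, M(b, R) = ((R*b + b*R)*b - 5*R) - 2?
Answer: -39846*sqrt(2) ≈ -56351.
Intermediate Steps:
M(b, R) = -2 - 5*R + 2*R*b**2 (M(b, R) = ((R*b + R*b)*b - 5*R) - 2 = ((2*R*b)*b - 5*R) - 2 = (2*R*b**2 - 5*R) - 2 = (-5*R + 2*R*b**2) - 2 = -2 - 5*R + 2*R*b**2)
L(n(-4, M(0, 2)))*(-687) = (29*sqrt(-4 - (-2 - 5*2 + 2*2*0**2)))*(-687) = (29*sqrt(-4 - (-2 - 10 + 2*2*0)))*(-687) = (29*sqrt(-4 - (-2 - 10 + 0)))*(-687) = (29*sqrt(-4 - 1*(-12)))*(-687) = (29*sqrt(-4 + 12))*(-687) = (29*sqrt(8))*(-687) = (29*(2*sqrt(2)))*(-687) = (58*sqrt(2))*(-687) = -39846*sqrt(2)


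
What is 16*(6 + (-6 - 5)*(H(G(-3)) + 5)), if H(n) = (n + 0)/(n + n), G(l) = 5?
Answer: -872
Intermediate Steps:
H(n) = 1/2 (H(n) = n/((2*n)) = n*(1/(2*n)) = 1/2)
16*(6 + (-6 - 5)*(H(G(-3)) + 5)) = 16*(6 + (-6 - 5)*(1/2 + 5)) = 16*(6 - 11*11/2) = 16*(6 - 121/2) = 16*(-109/2) = -872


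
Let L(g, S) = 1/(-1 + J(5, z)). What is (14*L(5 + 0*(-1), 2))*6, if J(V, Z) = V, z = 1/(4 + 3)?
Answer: 21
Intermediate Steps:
z = 1/7 ≈ 0.14286
L(g, S) = 1/4 (L(g, S) = 1/(-1 + 5) = 1/4)
(14*L(5 + 0*(-1), 2))*6 = (14*(1/4))*6 = (7/2)*6 = 21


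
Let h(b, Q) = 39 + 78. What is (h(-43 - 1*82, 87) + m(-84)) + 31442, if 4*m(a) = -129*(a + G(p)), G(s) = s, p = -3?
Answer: 137459/4 ≈ 34365.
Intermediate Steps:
m(a) = 387/4 - 129*a/4 (m(a) = (-129*(a - 3))/4 = (-129*(-3 + a))/4 = (387 - 129*a)/4 = 387/4 - 129*a/4)
h(b, Q) = 117
(h(-43 - 1*82, 87) + m(-84)) + 31442 = (117 + (387/4 - 129/4*(-84))) + 31442 = (117 + (387/4 + 2709)) + 31442 = (117 + 11223/4) + 31442 = 11691/4 + 31442 = 137459/4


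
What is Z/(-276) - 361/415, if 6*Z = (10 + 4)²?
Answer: -169789/171810 ≈ -0.98824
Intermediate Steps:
Z = 98/3 (Z = (10 + 4)²/6 = (⅙)*14² = (⅙)*196 = 98/3 ≈ 32.667)
Z/(-276) - 361/415 = (98/3)/(-276) - 361/415 = (98/3)*(-1/276) - 361*1/415 = -49/414 - 361/415 = -169789/171810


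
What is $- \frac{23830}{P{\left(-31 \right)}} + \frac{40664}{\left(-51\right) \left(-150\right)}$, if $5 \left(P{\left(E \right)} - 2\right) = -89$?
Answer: $\frac{26903234}{17775} \approx 1513.5$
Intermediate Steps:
$P{\left(E \right)} = - \frac{79}{5}$ ($P{\left(E \right)} = 2 + \frac{1}{5} \left(-89\right) = 2 - \frac{89}{5} = - \frac{79}{5}$)
$- \frac{23830}{P{\left(-31 \right)}} + \frac{40664}{\left(-51\right) \left(-150\right)} = - \frac{23830}{- \frac{79}{5}} + \frac{40664}{\left(-51\right) \left(-150\right)} = \left(-23830\right) \left(- \frac{5}{79}\right) + \frac{40664}{7650} = \frac{119150}{79} + 40664 \cdot \frac{1}{7650} = \frac{119150}{79} + \frac{1196}{225} = \frac{26903234}{17775}$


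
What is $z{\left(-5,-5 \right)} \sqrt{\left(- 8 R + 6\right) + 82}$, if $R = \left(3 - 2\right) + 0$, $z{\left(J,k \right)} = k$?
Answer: $- 20 \sqrt{5} \approx -44.721$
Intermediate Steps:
$R = 1$ ($R = 1 + 0 = 1$)
$z{\left(-5,-5 \right)} \sqrt{\left(- 8 R + 6\right) + 82} = - 5 \sqrt{\left(\left(-8\right) 1 + 6\right) + 82} = - 5 \sqrt{\left(-8 + 6\right) + 82} = - 5 \sqrt{-2 + 82} = - 5 \sqrt{80} = - 5 \cdot 4 \sqrt{5} = - 20 \sqrt{5}$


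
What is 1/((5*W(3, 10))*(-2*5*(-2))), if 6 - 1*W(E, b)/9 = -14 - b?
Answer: 1/27000 ≈ 3.7037e-5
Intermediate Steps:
W(E, b) = 180 + 9*b (W(E, b) = 54 - 9*(-14 - b) = 54 + (126 + 9*b) = 180 + 9*b)
1/((5*W(3, 10))*(-2*5*(-2))) = 1/((5*(180 + 9*10))*(-2*5*(-2))) = 1/((5*(180 + 90))*(-10*(-2))) = 1/((5*270)*20) = 1/(1350*20) = 1/27000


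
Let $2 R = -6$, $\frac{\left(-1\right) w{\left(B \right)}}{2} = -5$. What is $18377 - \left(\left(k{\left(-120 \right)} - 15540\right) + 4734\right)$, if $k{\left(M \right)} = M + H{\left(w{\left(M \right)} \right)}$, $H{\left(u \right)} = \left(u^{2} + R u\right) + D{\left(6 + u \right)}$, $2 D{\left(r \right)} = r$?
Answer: $29225$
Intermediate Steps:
$w{\left(B \right)} = 10$ ($w{\left(B \right)} = \left(-2\right) \left(-5\right) = 10$)
$D{\left(r \right)} = \frac{r}{2}$
$R = -3$ ($R = \frac{1}{2} \left(-6\right) = -3$)
$H{\left(u \right)} = 3 + u^{2} - \frac{5 u}{2}$ ($H{\left(u \right)} = \left(u^{2} - 3 u\right) + \frac{6 + u}{2} = \left(u^{2} - 3 u\right) + \left(3 + \frac{u}{2}\right) = 3 + u^{2} - \frac{5 u}{2}$)
$k{\left(M \right)} = 78 + M$ ($k{\left(M \right)} = M + \left(3 + 10^{2} - 25\right) = M + \left(3 + 100 - 25\right) = M + 78 = 78 + M$)
$18377 - \left(\left(k{\left(-120 \right)} - 15540\right) + 4734\right) = 18377 - \left(\left(\left(78 - 120\right) - 15540\right) + 4734\right) = 18377 - \left(\left(-42 - 15540\right) + 4734\right) = 18377 - \left(-15582 + 4734\right) = 18377 - -10848 = 18377 + 10848 = 29225$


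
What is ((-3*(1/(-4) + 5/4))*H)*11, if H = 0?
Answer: 0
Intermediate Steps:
((-3*(1/(-4) + 5/4))*H)*11 = (-3*(1/(-4) + 5/4)*0)*11 = (-3*(1*(-¼) + 5*(¼))*0)*11 = (-3*(-¼ + 5/4)*0)*11 = (-3*1*0)*11 = -3*0*11 = 0*11 = 0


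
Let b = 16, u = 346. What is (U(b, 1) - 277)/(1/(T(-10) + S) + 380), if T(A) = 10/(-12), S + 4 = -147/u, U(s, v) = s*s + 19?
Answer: -5458/1036501 ≈ -0.0052658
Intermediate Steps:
U(s, v) = 19 + s**2 (U(s, v) = s**2 + 19 = 19 + s**2)
S = -1531/346 (S = -4 - 147/346 = -1531/346 ≈ -4.4249)
T(A) = -5/6 (T(A) = 10*(-1/12) = -5/6)
(U(b, 1) - 277)/(1/(T(-10) + S) + 380) = ((19 + 16**2) - 277)/(1/(-5/6 - 1531/346) + 380) = ((19 + 256) - 277)/(1/(-2729/519) + 380) = (275 - 277)/(-519/2729 + 380) = -2/1036501/2729 = -2*2729/1036501 = -5458/1036501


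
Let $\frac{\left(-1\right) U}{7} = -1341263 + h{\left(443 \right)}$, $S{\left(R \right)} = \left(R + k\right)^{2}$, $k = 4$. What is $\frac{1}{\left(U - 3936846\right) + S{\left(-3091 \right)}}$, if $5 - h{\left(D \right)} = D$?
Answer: $\frac{1}{14984630} \approx 6.6735 \cdot 10^{-8}$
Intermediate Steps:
$h{\left(D \right)} = 5 - D$
$S{\left(R \right)} = \left(4 + R\right)^{2}$ ($S{\left(R \right)} = \left(R + 4\right)^{2} = \left(4 + R\right)^{2}$)
$U = 9391907$ ($U = - 7 \left(-1341263 + \left(5 - 443\right)\right) = - 7 \left(-1341263 - 438\right) = \left(-7\right) \left(-1341701\right) = 9391907$)
$\frac{1}{\left(U - 3936846\right) + S{\left(-3091 \right)}} = \frac{1}{\left(9391907 - 3936846\right) + \left(4 - 3091\right)^{2}} = \frac{1}{5455061 + \left(-3087\right)^{2}} = \frac{1}{5455061 + 9529569} = \frac{1}{14984630}$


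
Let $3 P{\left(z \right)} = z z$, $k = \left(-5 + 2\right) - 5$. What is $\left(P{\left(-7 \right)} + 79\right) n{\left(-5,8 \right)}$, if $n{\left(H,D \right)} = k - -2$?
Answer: $-572$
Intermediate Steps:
$k = -8$ ($k = -3 - 5 = -8$)
$P{\left(z \right)} = \frac{z^{2}}{3}$ ($P{\left(z \right)} = \frac{z z}{3} = \frac{z^{2}}{3}$)
$n{\left(H,D \right)} = -6$ ($n{\left(H,D \right)} = -8 - -2 = -8 + 2 = -6$)
$\left(P{\left(-7 \right)} + 79\right) n{\left(-5,8 \right)} = \left(\frac{\left(-7\right)^{2}}{3} + 79\right) \left(-6\right) = \left(\frac{1}{3} \cdot 49 + 79\right) \left(-6\right) = \left(\frac{49}{3} + 79\right) \left(-6\right) = \frac{286}{3} \left(-6\right) = -572$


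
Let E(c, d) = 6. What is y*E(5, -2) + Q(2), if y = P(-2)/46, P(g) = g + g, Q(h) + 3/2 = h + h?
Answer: 91/46 ≈ 1.9783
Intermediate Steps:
Q(h) = -3/2 + 2*h (Q(h) = -3/2 + (h + h) = -3/2 + 2*h)
P(g) = 2*g
y = -2/23 (y = (2*(-2))/46 = -4*1/46 = -2/23 ≈ -0.086957)
y*E(5, -2) + Q(2) = -2/23*6 + (-3/2 + 2*2) = -12/23 + (-3/2 + 4) = -12/23 + 5/2 = 91/46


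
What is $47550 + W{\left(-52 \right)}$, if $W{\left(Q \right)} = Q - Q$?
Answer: $47550$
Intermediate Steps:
$W{\left(Q \right)} = 0$
$47550 + W{\left(-52 \right)} = 47550 + 0 = 47550$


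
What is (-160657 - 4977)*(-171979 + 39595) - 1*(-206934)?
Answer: 21927498390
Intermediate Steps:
(-160657 - 4977)*(-171979 + 39595) - 1*(-206934) = -165634*(-132384) + 206934 = 21927291456 + 206934 = 21927498390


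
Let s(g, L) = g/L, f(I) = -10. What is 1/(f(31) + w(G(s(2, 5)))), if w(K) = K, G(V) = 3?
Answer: -⅐ ≈ -0.14286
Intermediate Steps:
1/(f(31) + w(G(s(2, 5)))) = 1/(-10 + 3) = 1/(-7) = -⅐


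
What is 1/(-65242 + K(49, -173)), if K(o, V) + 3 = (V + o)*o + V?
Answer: -1/71494 ≈ -1.3987e-5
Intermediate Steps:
K(o, V) = -3 + V + o*(V + o) (K(o, V) = -3 + ((V + o)*o + V) = -3 + (o*(V + o) + V) = -3 + (V + o*(V + o)) = -3 + V + o*(V + o))
1/(-65242 + K(49, -173)) = 1/(-65242 + (-3 - 173 + 49² - 173*49)) = 1/(-65242 + (-3 - 173 + 2401 - 8477)) = 1/(-65242 - 6252) = 1/(-71494) = -1/71494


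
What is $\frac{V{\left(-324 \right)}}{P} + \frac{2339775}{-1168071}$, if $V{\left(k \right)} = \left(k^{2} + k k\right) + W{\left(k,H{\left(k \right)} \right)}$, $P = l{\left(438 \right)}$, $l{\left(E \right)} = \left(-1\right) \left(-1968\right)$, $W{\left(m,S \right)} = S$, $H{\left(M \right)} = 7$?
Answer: $\frac{80214113963}{766254576} \approx 104.68$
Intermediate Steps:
$l{\left(E \right)} = 1968$
$P = 1968$
$V{\left(k \right)} = 7 + 2 k^{2}$ ($V{\left(k \right)} = \left(k^{2} + k k\right) + 7 = \left(k^{2} + k^{2}\right) + 7 = 2 k^{2} + 7 = 7 + 2 k^{2}$)
$\frac{V{\left(-324 \right)}}{P} + \frac{2339775}{-1168071} = \frac{7 + 2 \left(-324\right)^{2}}{1968} + \frac{2339775}{-1168071} = \left(7 + 2 \cdot 104976\right) \frac{1}{1968} + 2339775 \left(- \frac{1}{1168071}\right) = \left(7 + 209952\right) \frac{1}{1968} - \frac{779925}{389357} = 209959 \cdot \frac{1}{1968} - \frac{779925}{389357} = \frac{209959}{1968} - \frac{779925}{389357} = \frac{80214113963}{766254576}$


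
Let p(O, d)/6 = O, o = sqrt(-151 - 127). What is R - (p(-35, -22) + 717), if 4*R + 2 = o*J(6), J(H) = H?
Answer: -1015/2 + 3*I*sqrt(278)/2 ≈ -507.5 + 25.01*I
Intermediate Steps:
o = I*sqrt(278) (o = sqrt(-278) = I*sqrt(278) ≈ 16.673*I)
p(O, d) = 6*O
R = -1/2 + 3*I*sqrt(278)/2 (R = -1/2 + ((I*sqrt(278))*6)/4 = -1/2 + (6*I*sqrt(278))/4 = -1/2 + 3*I*sqrt(278)/2 ≈ -0.5 + 25.01*I)
R - (p(-35, -22) + 717) = (-1/2 + 3*I*sqrt(278)/2) - (6*(-35) + 717) = (-1/2 + 3*I*sqrt(278)/2) - (-210 + 717) = (-1/2 + 3*I*sqrt(278)/2) - 1*507 = (-1/2 + 3*I*sqrt(278)/2) - 507 = -1015/2 + 3*I*sqrt(278)/2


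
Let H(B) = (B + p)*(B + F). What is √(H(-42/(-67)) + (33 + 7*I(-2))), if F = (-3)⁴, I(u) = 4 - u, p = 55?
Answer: 81*√3158/67 ≈ 67.939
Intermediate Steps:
F = 81
H(B) = (55 + B)*(81 + B) (H(B) = (B + 55)*(B + 81) = (55 + B)*(81 + B))
√(H(-42/(-67)) + (33 + 7*I(-2))) = √((4455 + (-42/(-67))² + 136*(-42/(-67))) + (33 + 7*(4 - 1*(-2)))) = √((4455 + (-42*(-1/67))² + 136*(-42*(-1/67))) + (33 + 7*(4 + 2))) = √((4455 + (42/67)² + 136*(42/67)) + (33 + 7*6)) = √((4455 + 1764/4489 + 5712/67) + (33 + 42)) = √(20382963/4489 + 75) = √(20719638/4489) = 81*√3158/67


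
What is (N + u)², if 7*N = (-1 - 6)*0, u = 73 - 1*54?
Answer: 361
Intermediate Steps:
u = 19 (u = 73 - 54 = 19)
N = 0 (N = ((-1 - 6)*0)/7 = (-7*0)/7 = (⅐)*0 = 0)
(N + u)² = (0 + 19)² = 19² = 361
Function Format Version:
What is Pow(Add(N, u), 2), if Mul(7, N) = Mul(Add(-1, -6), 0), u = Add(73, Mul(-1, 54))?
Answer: 361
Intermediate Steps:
u = 19 (u = Add(73, -54) = 19)
N = 0 (N = Mul(Rational(1, 7), Mul(Add(-1, -6), 0)) = Mul(Rational(1, 7), Mul(-7, 0)) = Mul(Rational(1, 7), 0) = 0)
Pow(Add(N, u), 2) = Pow(Add(0, 19), 2) = Pow(19, 2) = 361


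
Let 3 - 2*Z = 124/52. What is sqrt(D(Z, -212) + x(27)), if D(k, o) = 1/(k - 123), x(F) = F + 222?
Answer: sqrt(633441490)/1595 ≈ 15.779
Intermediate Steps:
x(F) = 222 + F
Z = 4/13 (Z = 3/2 - 62/52 = 3/2 - 1/2*31/13 = 3/2 - 31/26 = 4/13 ≈ 0.30769)
D(k, o) = 1/(-123 + k)
sqrt(D(Z, -212) + x(27)) = sqrt(1/(-123 + 4/13) + (222 + 27)) = sqrt(1/(-1595/13) + 249) = sqrt(-13/1595 + 249) = sqrt(397142/1595) = sqrt(633441490)/1595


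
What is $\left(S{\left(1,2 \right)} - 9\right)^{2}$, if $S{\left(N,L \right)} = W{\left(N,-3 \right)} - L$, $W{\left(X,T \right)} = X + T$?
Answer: $169$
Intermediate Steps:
$W{\left(X,T \right)} = T + X$
$S{\left(N,L \right)} = -3 + N - L$ ($S{\left(N,L \right)} = \left(-3 + N\right) - L = -3 + N - L$)
$\left(S{\left(1,2 \right)} - 9\right)^{2} = \left(\left(-3 + 1 - 2\right) - 9\right)^{2} = \left(-4 - 9\right)^{2} = \left(-13\right)^{2} = 169$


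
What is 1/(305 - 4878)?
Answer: -1/4573 ≈ -0.00021867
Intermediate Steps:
1/(305 - 4878) = 1/(-4573) = -1/4573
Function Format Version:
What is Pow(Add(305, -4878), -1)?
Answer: Rational(-1, 4573) ≈ -0.00021867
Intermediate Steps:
Pow(Add(305, -4878), -1) = Pow(-4573, -1) = Rational(-1, 4573)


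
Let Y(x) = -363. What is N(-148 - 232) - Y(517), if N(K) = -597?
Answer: -234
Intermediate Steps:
N(-148 - 232) - Y(517) = -597 - 1*(-363) = -597 + 363 = -234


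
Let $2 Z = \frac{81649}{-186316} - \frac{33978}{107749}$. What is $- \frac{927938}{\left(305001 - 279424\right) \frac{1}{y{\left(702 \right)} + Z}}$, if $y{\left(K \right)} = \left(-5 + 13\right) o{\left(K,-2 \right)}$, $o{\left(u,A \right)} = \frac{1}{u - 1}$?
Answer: $\frac{4771314592578340345}{359940753509436268} \approx 13.256$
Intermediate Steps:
$Z = - \frac{15128243149}{40150725368}$ ($Z = \frac{\frac{81649}{-186316} - \frac{33978}{107749}}{2} = \frac{81649 \left(- \frac{1}{186316}\right) - \frac{33978}{107749}}{2} = \frac{- \frac{81649}{186316} - \frac{33978}{107749}}{2} = \frac{1}{2} \left(- \frac{15128243149}{20075362684}\right) = - \frac{15128243149}{40150725368} \approx -0.37679$)
$o{\left(u,A \right)} = \frac{1}{-1 + u}$
$y{\left(K \right)} = \frac{8}{-1 + K}$ ($y{\left(K \right)} = \frac{-5 + 13}{-1 + K} = \frac{8}{-1 + K}$)
$- \frac{927938}{\left(305001 - 279424\right) \frac{1}{y{\left(702 \right)} + Z}} = - \frac{927938}{\left(305001 - 279424\right) \frac{1}{\frac{8}{-1 + 702} - \frac{15128243149}{40150725368}}} = - \frac{927938}{25577 \frac{1}{\frac{8}{701} - \frac{15128243149}{40150725368}}} = - \frac{927938}{25577 \frac{1}{- \frac{10283692644505}{28145658482968}}} = - \frac{927938}{25577 \left(- \frac{28145658482968}{10283692644505}\right)} = - \frac{927938}{- \frac{719881507018872536}{10283692644505}} = \left(-927938\right) \left(- \frac{10283692644505}{719881507018872536}\right) = \frac{4771314592578340345}{359940753509436268}$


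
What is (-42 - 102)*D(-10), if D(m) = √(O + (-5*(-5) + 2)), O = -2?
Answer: -720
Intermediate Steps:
D(m) = 5 (D(m) = √(-2 + (-5*(-5) + 2)) = √(-2 + (25 + 2)) = √(-2 + 27) = √25 = 5)
(-42 - 102)*D(-10) = (-42 - 102)*5 = -144*5 = -720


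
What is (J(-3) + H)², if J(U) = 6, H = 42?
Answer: 2304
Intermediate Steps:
(J(-3) + H)² = (6 + 42)² = 48² = 2304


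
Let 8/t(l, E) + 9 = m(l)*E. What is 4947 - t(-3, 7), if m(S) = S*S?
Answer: 133565/27 ≈ 4946.9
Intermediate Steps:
m(S) = S²
t(l, E) = 8/(-9 + E*l²) (t(l, E) = 8/(-9 + l²*E) = 8/(-9 + E*l²))
4947 - t(-3, 7) = 4947 - 8/(-9 + 7*(-3)²) = 4947 - 8/(-9 + 7*9) = 4947 - 8/(-9 + 63) = 4947 - 8/54 = 4947 - 1*4/27 = 4947 - 4/27 = 133565/27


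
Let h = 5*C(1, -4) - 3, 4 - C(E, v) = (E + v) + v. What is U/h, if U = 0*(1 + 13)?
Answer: 0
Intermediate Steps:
C(E, v) = 4 - E - 2*v (C(E, v) = 4 - ((E + v) + v) = 4 - (E + 2*v) = 4 + (-E - 2*v) = 4 - E - 2*v)
h = 52 (h = 5*(4 - 1*1 - 2*(-4)) - 3 = 5*(4 - 1 + 8) - 3 = 5*11 - 3 = 55 - 3 = 52)
U = 0 (U = 0*14 = 0)
U/h = 0/52 = 0*(1/52) = 0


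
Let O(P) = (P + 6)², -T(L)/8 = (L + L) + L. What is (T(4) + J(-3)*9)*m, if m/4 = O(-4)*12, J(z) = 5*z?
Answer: -44352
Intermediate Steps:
T(L) = -24*L (T(L) = -8*((L + L) + L) = -8*(2*L + L) = -24*L)
O(P) = (6 + P)²
m = 192 (m = 4*((6 - 4)²*12) = 4*(2²*12) = 4*(4*12) = 4*48 = 192)
(T(4) + J(-3)*9)*m = (-24*4 + (5*(-3))*9)*192 = (-96 - 15*9)*192 = (-96 - 135)*192 = -231*192 = -44352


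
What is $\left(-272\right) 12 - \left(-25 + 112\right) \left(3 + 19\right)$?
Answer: $-5178$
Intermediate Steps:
$\left(-272\right) 12 - \left(-25 + 112\right) \left(3 + 19\right) = -3264 - 87 \cdot 22 = -3264 - 1914 = -5178$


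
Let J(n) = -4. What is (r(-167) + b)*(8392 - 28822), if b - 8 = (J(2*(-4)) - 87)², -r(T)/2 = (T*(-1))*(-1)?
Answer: -176167890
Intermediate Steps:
r(T) = -2*T (r(T) = -2*T*(-1)*(-1) = -2*(-T)*(-1) = -2*T)
b = 8289 (b = 8 + (-4 - 87)² = 8 + (-91)² = 8 + 8281 = 8289)
(r(-167) + b)*(8392 - 28822) = (-2*(-167) + 8289)*(8392 - 28822) = (334 + 8289)*(-20430) = 8623*(-20430) = -176167890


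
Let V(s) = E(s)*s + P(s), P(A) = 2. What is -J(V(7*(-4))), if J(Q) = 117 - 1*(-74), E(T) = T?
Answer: -191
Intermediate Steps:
V(s) = 2 + s² (V(s) = s*s + 2 = s² + 2 = 2 + s²)
J(Q) = 191 (J(Q) = 117 + 74 = 191)
-J(V(7*(-4))) = -1*191 = -191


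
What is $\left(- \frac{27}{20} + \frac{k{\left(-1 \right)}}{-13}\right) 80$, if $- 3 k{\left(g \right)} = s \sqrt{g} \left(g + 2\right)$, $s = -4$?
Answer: $-108 - \frac{320 i}{39} \approx -108.0 - 8.2051 i$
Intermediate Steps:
$k{\left(g \right)} = \frac{4 \sqrt{g} \left(2 + g\right)}{3}$ ($k{\left(g \right)} = - \frac{- 4 \sqrt{g} \left(g + 2\right)}{3} = - \frac{- 4 \sqrt{g} \left(2 + g\right)}{3} = - \frac{\left(-4\right) \sqrt{g} \left(2 + g\right)}{3} = \frac{4 \sqrt{g} \left(2 + g\right)}{3}$)
$\left(- \frac{27}{20} + \frac{k{\left(-1 \right)}}{-13}\right) 80 = \left(- \frac{27}{20} + \frac{\frac{4}{3} \sqrt{-1} \left(2 - 1\right)}{-13}\right) 80 = \left(\left(-27\right) \frac{1}{20} + \frac{4}{3} i 1 \left(- \frac{1}{13}\right)\right) 80 = \left(- \frac{27}{20} + \frac{4 i}{3} \left(- \frac{1}{13}\right)\right) 80 = \left(- \frac{27}{20} - \frac{4 i}{39}\right) 80 = -108 - \frac{320 i}{39}$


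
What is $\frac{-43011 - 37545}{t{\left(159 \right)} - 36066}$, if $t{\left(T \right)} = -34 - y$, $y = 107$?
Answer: $\frac{26852}{12069} \approx 2.2249$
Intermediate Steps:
$t{\left(T \right)} = -141$ ($t{\left(T \right)} = -34 - 107 = -141$)
$\frac{-43011 - 37545}{t{\left(159 \right)} - 36066} = \frac{-43011 - 37545}{-141 - 36066} = - \frac{80556}{-36207} = \left(-80556\right) \left(- \frac{1}{36207}\right) = \frac{26852}{12069}$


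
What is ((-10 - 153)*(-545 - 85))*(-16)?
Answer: -1643040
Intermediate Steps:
((-10 - 153)*(-545 - 85))*(-16) = -163*(-630)*(-16) = 102690*(-16) = -1643040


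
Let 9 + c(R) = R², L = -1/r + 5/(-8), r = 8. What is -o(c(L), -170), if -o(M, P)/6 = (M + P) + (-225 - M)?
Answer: -2370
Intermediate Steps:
L = -¾ (L = -1/8 + 5/(-8) = -1*⅛ + 5*(-⅛) = -⅛ - 5/8 = -¾ ≈ -0.75000)
c(R) = -9 + R²
o(M, P) = 1350 - 6*P (o(M, P) = -6*((M + P) + (-225 - M)) = -6*(-225 + P) = 1350 - 6*P)
-o(c(L), -170) = -(1350 - 6*(-170)) = -(1350 + 1020) = -1*2370 = -2370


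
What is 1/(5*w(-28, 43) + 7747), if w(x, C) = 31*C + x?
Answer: 1/14272 ≈ 7.0067e-5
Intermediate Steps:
w(x, C) = x + 31*C
1/(5*w(-28, 43) + 7747) = 1/(5*(-28 + 31*43) + 7747) = 1/(5*(-28 + 1333) + 7747) = 1/(5*1305 + 7747) = 1/(6525 + 7747) = 1/14272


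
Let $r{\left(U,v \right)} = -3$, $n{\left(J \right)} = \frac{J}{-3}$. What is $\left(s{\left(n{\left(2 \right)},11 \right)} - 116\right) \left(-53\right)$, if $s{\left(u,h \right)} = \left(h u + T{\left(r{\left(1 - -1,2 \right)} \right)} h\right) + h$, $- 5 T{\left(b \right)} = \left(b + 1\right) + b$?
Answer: $\frac{16112}{3} \approx 5370.7$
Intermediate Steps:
$n{\left(J \right)} = - \frac{J}{3}$ ($n{\left(J \right)} = J \left(- \frac{1}{3}\right) = - \frac{J}{3}$)
$T{\left(b \right)} = - \frac{1}{5} - \frac{2 b}{5}$ ($T{\left(b \right)} = - \frac{\left(b + 1\right) + b}{5} = - \frac{\left(1 + b\right) + b}{5} = - \frac{1 + 2 b}{5} = - \frac{1}{5} - \frac{2 b}{5}$)
$s{\left(u,h \right)} = 2 h + h u$ ($s{\left(u,h \right)} = \left(h u + \left(- \frac{1}{5} - - \frac{6}{5}\right) h\right) + h = \left(h u + \left(- \frac{1}{5} + \frac{6}{5}\right) h\right) + h = \left(h u + 1 h\right) + h = \left(h u + h\right) + h = \left(h + h u\right) + h = 2 h + h u$)
$\left(s{\left(n{\left(2 \right)},11 \right)} - 116\right) \left(-53\right) = \left(11 \left(2 - \frac{2}{3}\right) - 116\right) \left(-53\right) = \left(11 \cdot \frac{4}{3} - 116\right) \left(-53\right) = \left(\frac{44}{3} - 116\right) \left(-53\right) = \left(- \frac{304}{3}\right) \left(-53\right) = \frac{16112}{3}$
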